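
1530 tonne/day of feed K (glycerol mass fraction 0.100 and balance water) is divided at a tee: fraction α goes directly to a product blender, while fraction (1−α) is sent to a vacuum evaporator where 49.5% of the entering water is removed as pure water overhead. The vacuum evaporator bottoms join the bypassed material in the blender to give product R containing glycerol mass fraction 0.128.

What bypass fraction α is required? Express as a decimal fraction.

All 1530×0.100 = 153 tonne/day of glycerol reaches R, so R = 153/0.128 = 1195.3 tonne/day and vapour = 334.69 tonne/day.
The evaporator receives (1−α)·1530 of feed at 0.900 water and removes 0.495 of that water:
0.495×0.900×(1−α)×1530 = 334.69
(1−α) = 334.69/681.62 = 0.4910;  α = 0.5090.

0.509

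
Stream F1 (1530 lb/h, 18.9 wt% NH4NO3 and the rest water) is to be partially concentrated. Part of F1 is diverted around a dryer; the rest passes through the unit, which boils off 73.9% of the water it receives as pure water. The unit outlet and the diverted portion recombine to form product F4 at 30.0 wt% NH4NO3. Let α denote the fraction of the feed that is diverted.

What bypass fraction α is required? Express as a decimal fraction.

0.383

All 1530×0.189 = 289.17 lb/h of NH4NO3 reaches F4, so F4 = 289.17/0.300 = 963.9 lb/h and vapour = 566.1 lb/h.
The evaporator receives (1−α)·1530 of feed at 0.811 water and removes 0.739 of that water:
0.739×0.811×(1−α)×1530 = 566.1
(1−α) = 566.1/916.97 = 0.6174;  α = 0.3826.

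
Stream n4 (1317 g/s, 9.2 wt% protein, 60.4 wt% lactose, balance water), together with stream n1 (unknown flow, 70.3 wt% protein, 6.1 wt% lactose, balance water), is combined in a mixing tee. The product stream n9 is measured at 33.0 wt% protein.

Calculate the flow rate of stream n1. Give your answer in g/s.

Let n1 be the unknown flow. Total out = 1317 + n1.
protein balance: 121.16 + 0.703·n1 = 0.330·(1317 + n1)
(0.703 − 0.330)·n1 = 0.330×1317 − 121.16 = 313.45
n1 = 313.45 / 0.373 = 840.34 g/s

840.3 g/s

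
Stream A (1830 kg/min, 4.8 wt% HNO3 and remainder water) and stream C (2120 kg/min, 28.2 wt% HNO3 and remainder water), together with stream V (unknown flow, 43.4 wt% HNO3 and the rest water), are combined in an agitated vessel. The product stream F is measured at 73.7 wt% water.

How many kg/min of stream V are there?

2065 kg/min

Let V be the unknown flow. Total out = 3950 + V.
water balance: 3264.3 + 0.566·V = 0.737·(3950 + V)
(0.566 − 0.737)·V = 0.737×3950 − 3264.3 = -353.17
V = -353.17 / -0.171 = 2065.3 kg/min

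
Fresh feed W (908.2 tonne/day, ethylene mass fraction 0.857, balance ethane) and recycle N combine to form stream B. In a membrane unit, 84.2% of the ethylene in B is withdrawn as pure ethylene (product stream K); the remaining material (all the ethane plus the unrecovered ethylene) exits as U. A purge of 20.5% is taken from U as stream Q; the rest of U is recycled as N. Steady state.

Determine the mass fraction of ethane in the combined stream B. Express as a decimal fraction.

0.416

ethane enters only via W and leaves only via the purge: 908.2×0.143 = 0.205×(ethane in U), and the membrane unit passes all ethane, so ethane in B = ethane in U = 633.52 tonne/day.
ethylene in B: m_A = 908.2×0.857 + (1−0.205)·(1−0.842)·m_A, so m_A = 778.33/0.8744 = 890.14 tonne/day.
B = 890.14 + 633.52 = 1523.7 tonne/day.
ethane fraction in B = 633.52/1523.7 = 0.416.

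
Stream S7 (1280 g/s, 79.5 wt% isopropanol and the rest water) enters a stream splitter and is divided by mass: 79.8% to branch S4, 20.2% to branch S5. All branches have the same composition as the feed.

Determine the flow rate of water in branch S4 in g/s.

Branch S4 total = 0.798×1280 = 1021.4 g/s.
water in S4 = 0.205×1021.4 = 209.4 g/s.

209.4 g/s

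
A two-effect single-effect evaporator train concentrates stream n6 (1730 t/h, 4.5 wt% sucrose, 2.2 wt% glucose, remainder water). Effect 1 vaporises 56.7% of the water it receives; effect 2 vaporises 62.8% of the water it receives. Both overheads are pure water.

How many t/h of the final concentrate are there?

375.9 t/h

water in feed = 1730×0.933 = 1614.1 t/h.
After stage 1: water left = (1−0.567)×1614.1 = 698.9; stream total = 814.81 t/h.
After stage 2: water left = (1−0.628)×698.9 = 259.99; final concentrate = 375.9 t/h.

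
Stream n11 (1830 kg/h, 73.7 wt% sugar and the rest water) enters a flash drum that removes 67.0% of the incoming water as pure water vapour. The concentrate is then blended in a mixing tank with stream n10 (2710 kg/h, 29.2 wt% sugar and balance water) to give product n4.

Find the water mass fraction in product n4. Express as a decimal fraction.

0.4926

Vapour removed = 0.670×0.263×1830 = 322.46 kg/h; concentrate = 1507.5 kg/h.
water reaching the mixer = 158.83 (from concentrate) + 2710×0.708 = 2077.5 kg/h.
Product flow = 1507.5 + 2710 = 4217.5 kg/h; water fraction = 0.4926.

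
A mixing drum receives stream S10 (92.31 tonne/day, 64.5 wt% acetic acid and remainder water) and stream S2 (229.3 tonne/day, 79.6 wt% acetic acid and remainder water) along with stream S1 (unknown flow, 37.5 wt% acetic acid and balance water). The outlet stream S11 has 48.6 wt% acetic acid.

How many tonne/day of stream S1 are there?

Let S1 be the unknown flow. Total out = 321.61 + S1.
acetic acid balance: 242.06 + 0.375·S1 = 0.486·(321.61 + S1)
(0.375 − 0.486)·S1 = 0.486×321.61 − 242.06 = -85.76
S1 = -85.76 / -0.111 = 772.62 tonne/day

772.6 tonne/day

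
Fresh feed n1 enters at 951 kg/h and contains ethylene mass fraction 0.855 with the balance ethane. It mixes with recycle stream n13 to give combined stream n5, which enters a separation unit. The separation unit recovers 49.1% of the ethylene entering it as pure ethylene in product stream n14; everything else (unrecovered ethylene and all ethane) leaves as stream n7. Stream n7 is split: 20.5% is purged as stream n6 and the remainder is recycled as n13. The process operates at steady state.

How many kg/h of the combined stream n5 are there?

2038 kg/h

ethane enters only via n1 and leaves only via the purge: 951×0.145 = 0.205×(ethane in n7), and the separation unit passes all ethane, so ethane in n5 = ethane in n7 = 672.66 kg/h.
ethylene in n5: m_A = 951×0.855 + (1−0.205)·(1−0.491)·m_A, so m_A = 813.11/0.5953 = 1365.8 kg/h.
n5 = 1365.8 + 672.66 = 2038.4 kg/h.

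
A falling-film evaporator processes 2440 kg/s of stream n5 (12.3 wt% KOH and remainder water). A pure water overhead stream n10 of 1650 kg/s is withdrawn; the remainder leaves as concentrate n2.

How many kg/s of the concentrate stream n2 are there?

Concentrate = 2440 − 1650 = 790 kg/s.

790 kg/s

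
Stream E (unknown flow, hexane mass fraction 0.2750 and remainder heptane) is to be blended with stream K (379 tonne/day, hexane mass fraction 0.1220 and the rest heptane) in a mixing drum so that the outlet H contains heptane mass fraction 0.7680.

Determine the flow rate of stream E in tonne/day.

969.5 tonne/day

Let E be the unknown flow. Total out = 379 + E.
heptane balance: 332.76 + 0.725·E = 0.768·(379 + E)
(0.725 − 0.768)·E = 0.768×379 − 332.76 = -41.69
E = -41.69 / -0.043 = 969.53 tonne/day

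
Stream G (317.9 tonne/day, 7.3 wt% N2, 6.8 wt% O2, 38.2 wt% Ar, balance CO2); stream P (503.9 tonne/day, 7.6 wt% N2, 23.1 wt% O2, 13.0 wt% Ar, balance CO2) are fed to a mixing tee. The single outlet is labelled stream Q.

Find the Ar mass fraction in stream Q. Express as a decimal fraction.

0.227

Total flow out = 317.9 + 503.9 = 821.8 tonne/day.
Ar in = 317.9×0.382 + 503.9×0.130 = 186.94 tonne/day.
Ar mass fraction in Q = 186.94/821.8 = 0.227.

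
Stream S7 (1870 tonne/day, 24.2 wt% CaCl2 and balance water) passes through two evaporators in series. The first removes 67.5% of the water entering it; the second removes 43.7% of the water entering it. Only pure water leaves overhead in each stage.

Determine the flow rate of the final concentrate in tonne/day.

water in feed = 1870×0.758 = 1417.5 tonne/day.
After stage 1: water left = (1−0.675)×1417.5 = 460.67; stream total = 913.21 tonne/day.
After stage 2: water left = (1−0.437)×460.67 = 259.36; final concentrate = 711.9 tonne/day.

711.9 tonne/day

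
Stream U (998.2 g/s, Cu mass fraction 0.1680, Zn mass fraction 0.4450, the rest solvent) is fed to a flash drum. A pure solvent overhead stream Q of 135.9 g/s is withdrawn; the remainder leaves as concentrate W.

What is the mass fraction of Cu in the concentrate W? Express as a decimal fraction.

Cu is not removed: 998.2×0.168 = 167.7 g/s of Cu enters W.
Concentrate = 998.2 − 135.9 = 862.3 g/s.
Mass fraction = 167.7/862.3 = 0.1945.

0.1945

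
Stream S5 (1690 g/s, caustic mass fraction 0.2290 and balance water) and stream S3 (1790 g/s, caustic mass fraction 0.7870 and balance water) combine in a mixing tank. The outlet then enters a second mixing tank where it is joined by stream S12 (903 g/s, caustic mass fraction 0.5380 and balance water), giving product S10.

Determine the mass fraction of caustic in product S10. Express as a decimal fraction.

0.5205

Overall, product flow = 4383 g/s.
caustic in = 1690×0.229 + 1790×0.787 + 903×0.538 = 2281.6 g/s.
caustic fraction in S10 = 0.5205.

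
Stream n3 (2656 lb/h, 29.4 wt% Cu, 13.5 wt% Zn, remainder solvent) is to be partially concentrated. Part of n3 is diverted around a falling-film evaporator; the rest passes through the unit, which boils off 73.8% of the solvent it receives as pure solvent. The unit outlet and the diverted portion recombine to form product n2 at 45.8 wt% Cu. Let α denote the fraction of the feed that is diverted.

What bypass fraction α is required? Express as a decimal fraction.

All 2656×0.294 = 780.86 lb/h of Cu reaches n2, so n2 = 780.86/0.458 = 1704.9 lb/h and vapour = 951.06 lb/h.
The evaporator receives (1−α)·2656 of feed at 0.571 solvent and removes 0.738 of that solvent:
0.738×0.571×(1−α)×2656 = 951.06
(1−α) = 951.06/1119.2 = 0.8497;  α = 0.1503.

0.150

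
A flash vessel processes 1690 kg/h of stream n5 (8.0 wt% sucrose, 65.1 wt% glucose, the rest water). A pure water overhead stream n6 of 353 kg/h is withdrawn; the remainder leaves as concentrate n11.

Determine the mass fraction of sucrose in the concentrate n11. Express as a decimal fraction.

0.101

sucrose is not removed: 1690×0.080 = 135.2 kg/h of sucrose enters n11.
Concentrate = 1690 − 353 = 1337 kg/h.
Mass fraction = 135.2/1337 = 0.101.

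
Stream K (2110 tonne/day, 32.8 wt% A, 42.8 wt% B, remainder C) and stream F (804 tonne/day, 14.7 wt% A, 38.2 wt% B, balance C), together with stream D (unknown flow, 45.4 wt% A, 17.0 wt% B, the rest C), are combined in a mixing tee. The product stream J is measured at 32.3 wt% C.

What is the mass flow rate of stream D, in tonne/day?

900 tonne/day

Let D be the unknown flow. Total out = 2914 + D.
C balance: 893.52 + 0.376·D = 0.323·(2914 + D)
(0.376 − 0.323)·D = 0.323×2914 − 893.52 = 47.698
D = 47.698 / 0.053 = 899.96 tonne/day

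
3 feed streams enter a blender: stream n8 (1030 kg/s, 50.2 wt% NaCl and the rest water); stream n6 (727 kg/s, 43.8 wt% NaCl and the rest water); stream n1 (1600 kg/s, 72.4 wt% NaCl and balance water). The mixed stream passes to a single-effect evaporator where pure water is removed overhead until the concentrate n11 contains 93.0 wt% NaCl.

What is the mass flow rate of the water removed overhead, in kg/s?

NaCl entering = 1030×0.502 + 727×0.438 + 1600×0.724 = 1993.9 kg/s.
All NaCl reports to n11, so n11 = 1993.9/0.930 = 2144 kg/s.
Total feed = 3357 kg/s; overhead = 3357 − 2144 = 1213 kg/s.

1213 kg/s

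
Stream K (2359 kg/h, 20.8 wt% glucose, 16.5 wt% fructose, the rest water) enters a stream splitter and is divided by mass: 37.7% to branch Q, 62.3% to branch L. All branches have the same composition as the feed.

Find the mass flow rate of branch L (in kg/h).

Branch L flow = 0.623×2359 = 1469.7 kg/h.

1470 kg/h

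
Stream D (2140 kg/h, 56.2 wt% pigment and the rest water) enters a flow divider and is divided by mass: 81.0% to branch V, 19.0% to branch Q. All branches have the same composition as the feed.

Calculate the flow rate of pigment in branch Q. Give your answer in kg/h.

Branch Q total = 0.190×2140 = 406.6 kg/h.
pigment in Q = 0.562×406.6 = 228.51 kg/h.

228.5 kg/h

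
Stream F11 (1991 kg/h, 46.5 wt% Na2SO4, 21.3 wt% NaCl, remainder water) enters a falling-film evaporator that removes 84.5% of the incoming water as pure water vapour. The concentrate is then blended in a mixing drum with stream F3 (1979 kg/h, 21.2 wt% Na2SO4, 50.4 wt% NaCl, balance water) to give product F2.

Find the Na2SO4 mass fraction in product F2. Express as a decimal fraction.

Vapour removed = 0.845×0.322×1991 = 541.73 kg/h; concentrate = 1449.3 kg/h.
Na2SO4 reaching the mixer = 925.82 (from concentrate) + 1979×0.212 = 1345.4 kg/h.
Product flow = 1449.3 + 1979 = 3428.3 kg/h; Na2SO4 fraction = 0.392.

0.392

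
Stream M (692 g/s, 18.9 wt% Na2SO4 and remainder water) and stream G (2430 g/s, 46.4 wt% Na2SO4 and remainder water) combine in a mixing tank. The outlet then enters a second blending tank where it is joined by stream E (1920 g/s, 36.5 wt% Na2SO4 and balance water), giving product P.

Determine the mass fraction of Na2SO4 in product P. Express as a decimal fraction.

Overall, product flow = 5042 g/s.
Na2SO4 in = 692×0.189 + 2430×0.464 + 1920×0.365 = 1959.1 g/s.
Na2SO4 fraction in P = 0.389.

0.389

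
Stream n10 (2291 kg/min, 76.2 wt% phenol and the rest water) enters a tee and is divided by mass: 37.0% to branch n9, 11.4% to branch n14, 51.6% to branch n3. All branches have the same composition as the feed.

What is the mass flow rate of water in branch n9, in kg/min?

Branch n9 total = 0.370×2291 = 847.67 kg/min.
water in n9 = 0.238×847.67 = 201.75 kg/min.

201.7 kg/min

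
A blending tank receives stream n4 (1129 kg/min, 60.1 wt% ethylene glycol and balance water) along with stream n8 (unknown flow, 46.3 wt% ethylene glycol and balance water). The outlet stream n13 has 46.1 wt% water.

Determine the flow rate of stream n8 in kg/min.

921 kg/min

Let n8 be the unknown flow. Total out = 1129 + n8.
water balance: 450.47 + 0.537·n8 = 0.461·(1129 + n8)
(0.537 − 0.461)·n8 = 0.461×1129 − 450.47 = 69.998
n8 = 69.998 / 0.076 = 921.03 kg/min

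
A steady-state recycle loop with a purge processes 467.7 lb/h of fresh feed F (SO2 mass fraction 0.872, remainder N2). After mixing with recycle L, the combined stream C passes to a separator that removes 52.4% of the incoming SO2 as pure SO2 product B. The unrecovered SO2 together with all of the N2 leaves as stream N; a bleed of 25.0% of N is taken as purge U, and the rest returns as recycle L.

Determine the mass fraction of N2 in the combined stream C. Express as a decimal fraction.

0.274

N2 enters only via F and leaves only via the purge: 467.7×0.128 = 0.250×(N2 in N), and the separator passes all N2, so N2 in C = N2 in N = 239.46 lb/h.
SO2 in C: m_A = 467.7×0.872 + (1−0.250)·(1−0.524)·m_A, so m_A = 407.83/0.6430 = 634.27 lb/h.
C = 634.27 + 239.46 = 873.73 lb/h.
N2 fraction in C = 239.46/873.73 = 0.274.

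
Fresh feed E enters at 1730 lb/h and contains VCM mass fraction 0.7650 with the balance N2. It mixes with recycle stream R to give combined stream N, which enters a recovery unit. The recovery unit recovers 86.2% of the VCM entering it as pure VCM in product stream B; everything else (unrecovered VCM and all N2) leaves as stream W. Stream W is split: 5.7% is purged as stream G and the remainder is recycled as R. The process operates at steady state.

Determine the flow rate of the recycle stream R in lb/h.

6924 lb/h

N2 enters only via E and leaves only via the purge: 1730×0.235 = 0.057×(N2 in W), and the recovery unit passes all N2, so N2 in N = N2 in W = 7132.5 lb/h.
VCM in N: m_A = 1730×0.765 + (1−0.057)·(1−0.862)·m_A, so m_A = 1323.5/0.8699 = 1521.4 lb/h.
W = (1−0.862)×1521.4 + 7132.5 = 7342.4 lb/h.
Recycle R = (1−0.057)×7342.4 = 6923.9 lb/h.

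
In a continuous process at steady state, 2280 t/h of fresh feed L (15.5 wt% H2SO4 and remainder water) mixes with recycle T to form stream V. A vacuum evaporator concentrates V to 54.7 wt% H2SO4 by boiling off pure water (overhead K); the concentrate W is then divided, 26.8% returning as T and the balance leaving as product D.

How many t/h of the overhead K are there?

Overall H2SO4 balance (none leaves overhead): H2SO4 in fresh feed = H2SO4 in product, i.e. 2280×0.155 = (1−0.268)·W·0.547.
W = 353.4/(0.547×0.732) = 882.61 t/h.
Recycle T = 0.268×882.61 = 236.54 t/h.
Combined feed V = 2280 + 236.54 = 2516.5 t/h.
Overhead K = V − W = 2516.5 − 882.61 = 1633.9 t/h.

1634 t/h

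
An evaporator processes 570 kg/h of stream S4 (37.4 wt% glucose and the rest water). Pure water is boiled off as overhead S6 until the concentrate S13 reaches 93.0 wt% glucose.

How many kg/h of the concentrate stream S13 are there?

229.2 kg/h

glucose is conserved: 570×0.374 = 213.18 kg/h all reports to the concentrate.
Concentrate = 213.18/(target fraction) = 229.23 kg/h.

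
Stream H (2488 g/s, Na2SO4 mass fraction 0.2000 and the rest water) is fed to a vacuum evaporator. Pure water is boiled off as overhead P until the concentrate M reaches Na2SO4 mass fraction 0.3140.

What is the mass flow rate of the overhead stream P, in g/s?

903.3 g/s

Na2SO4 is conserved: 2488×0.200 = 497.6 g/s all reports to the concentrate.
Concentrate = 497.6/(target fraction) = 1584.7 g/s.
Overhead = 2488 − 1584.7 = 903.29 g/s.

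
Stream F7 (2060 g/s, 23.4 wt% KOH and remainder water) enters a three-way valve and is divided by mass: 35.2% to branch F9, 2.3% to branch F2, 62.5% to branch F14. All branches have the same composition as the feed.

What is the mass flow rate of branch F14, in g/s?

Branch F14 flow = 0.625×2060 = 1287.5 g/s.

1288 g/s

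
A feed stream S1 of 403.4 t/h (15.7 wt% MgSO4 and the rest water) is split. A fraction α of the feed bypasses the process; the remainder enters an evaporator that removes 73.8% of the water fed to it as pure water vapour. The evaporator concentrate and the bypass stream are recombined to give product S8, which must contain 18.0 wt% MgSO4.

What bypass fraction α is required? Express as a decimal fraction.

All 403.4×0.157 = 63.334 t/h of MgSO4 reaches S8, so S8 = 63.334/0.180 = 351.85 t/h and vapour = 51.546 t/h.
The evaporator receives (1−α)·403.4 of feed at 0.843 water and removes 0.738 of that water:
0.738×0.843×(1−α)×403.4 = 51.546
(1−α) = 51.546/250.97 = 0.2054;  α = 0.7946.

0.795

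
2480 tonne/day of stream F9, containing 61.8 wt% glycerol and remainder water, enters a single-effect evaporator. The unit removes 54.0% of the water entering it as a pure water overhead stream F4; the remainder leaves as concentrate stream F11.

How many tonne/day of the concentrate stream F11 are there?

water entering = 2480×0.382 = 947.36 tonne/day; overhead removed = 0.540×947.36 = 511.57 tonne/day.
Concentrate = 2480 − 511.57 = 1968.4 tonne/day.

1968 tonne/day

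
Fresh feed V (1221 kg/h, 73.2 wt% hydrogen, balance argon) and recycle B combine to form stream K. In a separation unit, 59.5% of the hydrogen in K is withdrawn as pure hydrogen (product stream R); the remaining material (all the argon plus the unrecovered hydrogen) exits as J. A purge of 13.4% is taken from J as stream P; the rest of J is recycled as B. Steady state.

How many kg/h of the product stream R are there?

hydrogen in K: m_A = 1221×0.732 + (1−0.134)·(1−0.595)·m_A, so m_A = 893.77/0.6493 = 1376.6 kg/h.
Product R = 0.595×1376.6 = 819.07 kg/h.

819.1 kg/h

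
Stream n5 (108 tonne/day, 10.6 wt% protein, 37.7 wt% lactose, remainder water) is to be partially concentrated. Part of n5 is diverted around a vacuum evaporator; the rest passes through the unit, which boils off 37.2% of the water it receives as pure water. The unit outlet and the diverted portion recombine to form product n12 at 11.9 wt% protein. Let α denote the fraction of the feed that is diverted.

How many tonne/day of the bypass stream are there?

46.65 tonne/day

All 108×0.106 = 11.448 tonne/day of protein reaches n12, so n12 = 11.448/0.119 = 96.202 tonne/day and vapour = 11.798 tonne/day.
The evaporator receives (1−α)·108 of feed at 0.517 water and removes 0.372 of that water:
0.372×0.517×(1−α)×108 = 11.798
(1−α) = 11.798/20.771 = 0.5680;  α = 0.4320.
Bypass flow = 0.4320×108 = 46.654 tonne/day.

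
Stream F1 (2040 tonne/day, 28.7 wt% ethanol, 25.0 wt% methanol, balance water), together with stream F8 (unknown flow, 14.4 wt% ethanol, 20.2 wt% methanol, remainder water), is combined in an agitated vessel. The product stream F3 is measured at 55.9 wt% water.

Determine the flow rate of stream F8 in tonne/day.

Let F8 be the unknown flow. Total out = 2040 + F8.
water balance: 944.52 + 0.654·F8 = 0.559·(2040 + F8)
(0.654 − 0.559)·F8 = 0.559×2040 − 944.52 = 195.84
F8 = 195.84 / 0.095 = 2061.5 tonne/day

2061 tonne/day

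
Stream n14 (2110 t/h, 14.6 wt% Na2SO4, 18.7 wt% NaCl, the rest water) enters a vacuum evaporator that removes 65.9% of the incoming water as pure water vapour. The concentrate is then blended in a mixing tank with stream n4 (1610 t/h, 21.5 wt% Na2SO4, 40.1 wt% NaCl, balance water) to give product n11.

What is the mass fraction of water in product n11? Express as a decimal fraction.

0.393

Vapour removed = 0.659×0.667×2110 = 927.46 t/h; concentrate = 1182.5 t/h.
water reaching the mixer = 479.91 (from concentrate) + 1610×0.384 = 1098.2 t/h.
Product flow = 1182.5 + 1610 = 2792.5 t/h; water fraction = 0.393.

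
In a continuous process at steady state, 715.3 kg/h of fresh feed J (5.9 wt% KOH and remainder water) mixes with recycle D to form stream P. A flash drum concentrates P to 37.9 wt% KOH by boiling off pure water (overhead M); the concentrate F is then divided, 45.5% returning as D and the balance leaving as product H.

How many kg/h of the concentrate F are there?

204.3 kg/h

Overall KOH balance (none leaves overhead): KOH in fresh feed = KOH in product, i.e. 715.3×0.059 = (1−0.455)·F·0.379.
F = 42.203/(0.379×0.545) = 204.32 kg/h.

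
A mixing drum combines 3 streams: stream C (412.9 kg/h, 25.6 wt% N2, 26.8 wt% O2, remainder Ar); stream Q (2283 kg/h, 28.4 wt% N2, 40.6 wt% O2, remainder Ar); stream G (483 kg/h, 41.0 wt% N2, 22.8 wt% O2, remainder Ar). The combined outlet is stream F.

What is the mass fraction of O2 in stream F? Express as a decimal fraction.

0.361

Total flow out = 412.9 + 2283 + 483 = 3178.9 kg/h.
O2 in = 412.9×0.268 + 2283×0.406 + 483×0.228 = 1147.7 kg/h.
O2 mass fraction in F = 1147.7/3178.9 = 0.361.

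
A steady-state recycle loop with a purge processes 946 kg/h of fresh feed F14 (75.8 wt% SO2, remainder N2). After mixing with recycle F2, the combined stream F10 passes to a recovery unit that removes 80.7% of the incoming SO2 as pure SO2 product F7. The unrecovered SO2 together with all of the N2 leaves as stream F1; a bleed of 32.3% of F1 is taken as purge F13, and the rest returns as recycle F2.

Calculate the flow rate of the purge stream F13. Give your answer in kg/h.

280.4 kg/h

N2 enters only via F14 and leaves only via the purge: 946×0.242 = 0.323×(N2 in F1), and the recovery unit passes all N2, so N2 in F10 = N2 in F1 = 708.77 kg/h.
SO2 in F10: m_A = 946×0.758 + (1−0.323)·(1−0.807)·m_A, so m_A = 717.07/0.8693 = 824.84 kg/h.
F1 = (1−0.807)×824.84 + 708.77 = 867.96 kg/h.
Purge F13 = 0.323×867.96 = 280.35 kg/h.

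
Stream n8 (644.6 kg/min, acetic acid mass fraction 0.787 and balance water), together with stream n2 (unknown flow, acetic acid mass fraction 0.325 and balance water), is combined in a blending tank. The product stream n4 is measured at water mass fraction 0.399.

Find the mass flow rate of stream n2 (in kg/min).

Let n2 be the unknown flow. Total out = 644.6 + n2.
water balance: 137.3 + 0.675·n2 = 0.399·(644.6 + n2)
(0.675 − 0.399)·n2 = 0.399×644.6 − 137.3 = 119.9
n2 = 119.9 / 0.276 = 434.4 kg/min

434.4 kg/min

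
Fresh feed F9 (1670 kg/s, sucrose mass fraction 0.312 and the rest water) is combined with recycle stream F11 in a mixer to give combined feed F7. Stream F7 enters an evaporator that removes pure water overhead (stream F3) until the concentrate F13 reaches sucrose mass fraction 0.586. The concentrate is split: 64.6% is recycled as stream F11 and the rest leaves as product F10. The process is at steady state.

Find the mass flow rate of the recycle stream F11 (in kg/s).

Overall sucrose balance (none leaves overhead): sucrose in fresh feed = sucrose in product, i.e. 1670×0.312 = (1−0.646)·F13·0.586.
F13 = 521.04/(0.586×0.354) = 2511.7 kg/s.
Recycle F11 = 0.646×2511.7 = 1622.6 kg/s.

1623 kg/s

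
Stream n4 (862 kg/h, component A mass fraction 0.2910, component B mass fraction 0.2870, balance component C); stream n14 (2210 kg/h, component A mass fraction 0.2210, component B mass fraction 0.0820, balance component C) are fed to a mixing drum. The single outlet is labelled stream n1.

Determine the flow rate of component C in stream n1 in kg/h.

1904 kg/h

component C out = component C in = 862×0.422 + 2210×0.697 = 1904.1 kg/h.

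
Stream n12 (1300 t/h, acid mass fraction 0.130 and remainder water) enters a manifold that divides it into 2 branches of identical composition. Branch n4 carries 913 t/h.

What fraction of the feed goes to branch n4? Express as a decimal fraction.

Fraction to n4 = 913/1300 = 0.7023.

0.702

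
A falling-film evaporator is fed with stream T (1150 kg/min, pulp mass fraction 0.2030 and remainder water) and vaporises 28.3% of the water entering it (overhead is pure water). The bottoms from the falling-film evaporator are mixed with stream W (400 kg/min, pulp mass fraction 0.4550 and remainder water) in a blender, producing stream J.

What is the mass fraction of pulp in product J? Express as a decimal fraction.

Vapour removed = 0.283×0.797×1150 = 259.38 kg/min; concentrate = 890.62 kg/min.
pulp reaching the mixer = 233.45 (from concentrate) + 400×0.455 = 415.45 kg/min.
Product flow = 890.62 + 400 = 1290.6 kg/min; pulp fraction = 0.3219.

0.3219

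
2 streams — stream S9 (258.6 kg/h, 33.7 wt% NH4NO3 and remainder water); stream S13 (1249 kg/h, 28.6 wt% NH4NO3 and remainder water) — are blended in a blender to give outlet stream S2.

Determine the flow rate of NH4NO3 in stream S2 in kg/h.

NH4NO3 out = NH4NO3 in = 258.6×0.337 + 1249×0.286 = 444.36 kg/h.

444.4 kg/h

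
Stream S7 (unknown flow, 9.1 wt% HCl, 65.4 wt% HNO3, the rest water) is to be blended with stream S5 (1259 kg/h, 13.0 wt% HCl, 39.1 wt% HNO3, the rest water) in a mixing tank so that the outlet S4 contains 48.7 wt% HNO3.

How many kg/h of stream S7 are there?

Let S7 be the unknown flow. Total out = 1259 + S7.
HNO3 balance: 492.27 + 0.654·S7 = 0.487·(1259 + S7)
(0.654 − 0.487)·S7 = 0.487×1259 − 492.27 = 120.86
S7 = 120.86 / 0.167 = 723.74 kg/h

723.7 kg/h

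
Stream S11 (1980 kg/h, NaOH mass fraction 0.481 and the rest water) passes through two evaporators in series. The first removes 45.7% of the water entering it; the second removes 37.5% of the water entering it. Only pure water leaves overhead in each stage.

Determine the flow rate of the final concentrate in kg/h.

1301 kg/h

water in feed = 1980×0.519 = 1027.6 kg/h.
After stage 1: water left = (1−0.457)×1027.6 = 558; stream total = 1510.4 kg/h.
After stage 2: water left = (1−0.375)×558 = 348.75; final concentrate = 1301.1 kg/h.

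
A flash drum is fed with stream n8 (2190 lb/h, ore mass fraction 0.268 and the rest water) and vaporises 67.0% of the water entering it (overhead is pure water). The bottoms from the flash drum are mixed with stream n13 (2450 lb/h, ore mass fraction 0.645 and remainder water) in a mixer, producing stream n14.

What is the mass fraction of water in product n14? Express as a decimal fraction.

Vapour removed = 0.670×0.732×2190 = 1074.1 lb/h; concentrate = 1115.9 lb/h.
water reaching the mixer = 529.02 (from concentrate) + 2450×0.355 = 1398.8 lb/h.
Product flow = 1115.9 + 2450 = 3565.9 lb/h; water fraction = 0.392.

0.392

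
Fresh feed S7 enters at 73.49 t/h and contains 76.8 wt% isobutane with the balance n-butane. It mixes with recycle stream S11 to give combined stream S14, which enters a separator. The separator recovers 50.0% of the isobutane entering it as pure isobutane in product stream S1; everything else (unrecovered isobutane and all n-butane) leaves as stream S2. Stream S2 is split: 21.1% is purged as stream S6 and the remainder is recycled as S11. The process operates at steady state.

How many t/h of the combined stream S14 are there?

n-butane enters only via S7 and leaves only via the purge: 73.49×0.232 = 0.211×(n-butane in S2), and the separator passes all n-butane, so n-butane in S14 = n-butane in S2 = 80.804 t/h.
isobutane in S14: m_A = 73.49×0.768 + (1−0.211)·(1−0.500)·m_A, so m_A = 56.44/0.6055 = 93.213 t/h.
S14 = 93.213 + 80.804 = 174.02 t/h.

174 t/h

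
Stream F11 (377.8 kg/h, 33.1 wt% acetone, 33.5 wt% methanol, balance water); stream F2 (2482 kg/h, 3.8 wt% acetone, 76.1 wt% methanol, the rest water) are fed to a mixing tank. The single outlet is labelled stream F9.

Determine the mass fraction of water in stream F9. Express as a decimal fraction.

0.2186

Total flow out = 377.8 + 2482 = 2859.8 kg/h.
water in = 377.8×0.334 + 2482×0.201 = 625.07 kg/h.
water mass fraction in F9 = 625.07/2859.8 = 0.2186.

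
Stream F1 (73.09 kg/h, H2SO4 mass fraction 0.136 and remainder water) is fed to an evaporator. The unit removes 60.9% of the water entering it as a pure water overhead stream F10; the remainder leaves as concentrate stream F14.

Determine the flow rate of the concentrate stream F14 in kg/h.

34.63 kg/h

water entering = 73.09×0.864 = 63.15 kg/h; overhead removed = 0.609×63.15 = 38.458 kg/h.
Concentrate = 73.09 − 38.458 = 34.632 kg/h.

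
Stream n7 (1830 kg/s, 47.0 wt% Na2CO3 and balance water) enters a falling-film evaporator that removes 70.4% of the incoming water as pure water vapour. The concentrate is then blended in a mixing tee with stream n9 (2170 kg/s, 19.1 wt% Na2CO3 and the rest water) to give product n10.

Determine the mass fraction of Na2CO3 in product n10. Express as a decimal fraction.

0.384

Vapour removed = 0.704×0.530×1830 = 682.81 kg/s; concentrate = 1147.2 kg/s.
Na2CO3 reaching the mixer = 860.1 (from concentrate) + 2170×0.191 = 1274.6 kg/s.
Product flow = 1147.2 + 2170 = 3317.2 kg/s; Na2CO3 fraction = 0.384.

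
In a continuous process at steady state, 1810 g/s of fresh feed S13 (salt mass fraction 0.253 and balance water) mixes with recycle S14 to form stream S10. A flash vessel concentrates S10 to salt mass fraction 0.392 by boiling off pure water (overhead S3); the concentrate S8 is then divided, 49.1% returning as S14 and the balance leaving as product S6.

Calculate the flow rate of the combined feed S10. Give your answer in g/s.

Overall salt balance (none leaves overhead): salt in fresh feed = salt in product, i.e. 1810×0.253 = (1−0.491)·S8·0.392.
S8 = 457.93/(0.392×0.509) = 2295.1 g/s.
Recycle S14 = 0.491×2295.1 = 1126.9 g/s.
Combined feed S10 = 1810 + 1126.9 = 2936.9 g/s.

2937 g/s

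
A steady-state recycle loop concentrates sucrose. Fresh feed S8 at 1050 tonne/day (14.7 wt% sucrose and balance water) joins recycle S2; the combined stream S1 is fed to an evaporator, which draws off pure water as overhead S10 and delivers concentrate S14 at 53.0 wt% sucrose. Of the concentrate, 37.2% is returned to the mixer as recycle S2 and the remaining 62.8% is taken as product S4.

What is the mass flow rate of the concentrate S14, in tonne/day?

463.7 tonne/day

Overall sucrose balance (none leaves overhead): sucrose in fresh feed = sucrose in product, i.e. 1050×0.147 = (1−0.372)·S14·0.530.
S14 = 154.35/(0.530×0.628) = 463.74 tonne/day.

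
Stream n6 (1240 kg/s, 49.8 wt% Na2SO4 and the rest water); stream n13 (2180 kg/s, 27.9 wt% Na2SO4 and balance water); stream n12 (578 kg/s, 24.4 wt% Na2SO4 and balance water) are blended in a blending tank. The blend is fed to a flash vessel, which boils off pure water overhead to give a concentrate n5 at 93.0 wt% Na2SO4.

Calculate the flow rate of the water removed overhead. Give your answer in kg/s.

2528 kg/s

Na2SO4 entering = 1240×0.498 + 2180×0.279 + 578×0.244 = 1366.8 kg/s.
All Na2SO4 reports to n5, so n5 = 1366.8/0.930 = 1469.6 kg/s.
Total feed = 3998 kg/s; overhead = 3998 − 1469.6 = 2528.4 kg/s.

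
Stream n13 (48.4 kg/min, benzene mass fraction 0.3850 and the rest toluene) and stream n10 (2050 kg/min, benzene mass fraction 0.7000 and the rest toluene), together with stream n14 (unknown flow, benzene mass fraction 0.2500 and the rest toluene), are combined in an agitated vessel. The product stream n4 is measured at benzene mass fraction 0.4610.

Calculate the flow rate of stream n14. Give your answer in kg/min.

Let n14 be the unknown flow. Total out = 2098.4 + n14.
benzene balance: 1453.6 + 0.250·n14 = 0.461·(2098.4 + n14)
(0.250 − 0.461)·n14 = 0.461×2098.4 − 1453.6 = -486.27
n14 = -486.27 / -0.211 = 2304.6 kg/min

2305 kg/min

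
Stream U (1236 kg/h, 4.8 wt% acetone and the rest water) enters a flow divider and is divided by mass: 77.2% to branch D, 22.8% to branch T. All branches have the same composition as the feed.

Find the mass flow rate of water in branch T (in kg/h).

268.3 kg/h

Branch T total = 0.228×1236 = 281.81 kg/h.
water in T = 0.952×281.81 = 268.28 kg/h.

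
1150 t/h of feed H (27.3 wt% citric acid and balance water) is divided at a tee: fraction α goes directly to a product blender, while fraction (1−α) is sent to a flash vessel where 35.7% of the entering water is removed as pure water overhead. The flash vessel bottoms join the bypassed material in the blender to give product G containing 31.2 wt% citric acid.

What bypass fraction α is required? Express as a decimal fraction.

0.518

All 1150×0.273 = 313.95 t/h of citric acid reaches G, so G = 313.95/0.312 = 1006.3 t/h and vapour = 143.75 t/h.
The evaporator receives (1−α)·1150 of feed at 0.727 water and removes 0.357 of that water:
0.357×0.727×(1−α)×1150 = 143.75
(1−α) = 143.75/298.47 = 0.4816;  α = 0.5184.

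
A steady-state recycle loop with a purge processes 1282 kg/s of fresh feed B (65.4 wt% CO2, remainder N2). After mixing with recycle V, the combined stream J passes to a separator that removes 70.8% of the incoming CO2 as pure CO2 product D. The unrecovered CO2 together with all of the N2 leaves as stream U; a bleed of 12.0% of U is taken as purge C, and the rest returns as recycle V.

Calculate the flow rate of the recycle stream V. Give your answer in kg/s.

N2 enters only via B and leaves only via the purge: 1282×0.346 = 0.120×(N2 in U), and the separator passes all N2, so N2 in J = N2 in U = 3696.4 kg/s.
CO2 in J: m_A = 1282×0.654 + (1−0.120)·(1−0.708)·m_A, so m_A = 838.43/0.7430 = 1128.4 kg/s.
U = (1−0.708)×1128.4 + 3696.4 = 4025.9 kg/s.
Recycle V = (1−0.120)×4025.9 = 3542.8 kg/s.

3543 kg/s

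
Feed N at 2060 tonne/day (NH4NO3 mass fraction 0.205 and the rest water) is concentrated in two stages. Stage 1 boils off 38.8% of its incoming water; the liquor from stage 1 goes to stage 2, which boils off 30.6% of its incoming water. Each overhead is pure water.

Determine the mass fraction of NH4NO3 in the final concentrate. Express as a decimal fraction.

water in feed = 2060×0.795 = 1637.7 tonne/day.
After stage 1: water left = (1−0.388)×1637.7 = 1002.3; stream total = 1424.6 tonne/day.
After stage 2: water left = (1−0.306)×1002.3 = 695.58; final concentrate = 1117.9 tonne/day.
NH4NO3 fraction = 422.3/1117.9 = 0.378.

0.378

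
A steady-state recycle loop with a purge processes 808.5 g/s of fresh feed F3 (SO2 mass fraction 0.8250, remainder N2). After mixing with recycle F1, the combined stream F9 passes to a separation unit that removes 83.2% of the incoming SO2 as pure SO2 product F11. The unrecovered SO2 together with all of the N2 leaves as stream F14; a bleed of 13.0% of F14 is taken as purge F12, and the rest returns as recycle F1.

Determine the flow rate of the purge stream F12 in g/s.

158.5 g/s

N2 enters only via F3 and leaves only via the purge: 808.5×0.175 = 0.130×(N2 in F14), and the separation unit passes all N2, so N2 in F9 = N2 in F14 = 1088.4 g/s.
SO2 in F9: m_A = 808.5×0.825 + (1−0.130)·(1−0.832)·m_A, so m_A = 667.01/0.8538 = 781.19 g/s.
F14 = (1−0.832)×781.19 + 1088.4 = 1219.6 g/s.
Purge F12 = 0.130×1219.6 = 158.55 g/s.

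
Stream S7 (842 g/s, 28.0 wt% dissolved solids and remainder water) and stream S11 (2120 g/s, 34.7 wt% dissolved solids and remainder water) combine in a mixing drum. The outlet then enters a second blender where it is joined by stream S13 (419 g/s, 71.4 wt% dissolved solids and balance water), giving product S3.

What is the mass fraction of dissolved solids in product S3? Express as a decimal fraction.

0.376

Overall, product flow = 3381 g/s.
dissolved solids in = 842×0.280 + 2120×0.347 + 419×0.714 = 1270.6 g/s.
dissolved solids fraction in S3 = 0.376.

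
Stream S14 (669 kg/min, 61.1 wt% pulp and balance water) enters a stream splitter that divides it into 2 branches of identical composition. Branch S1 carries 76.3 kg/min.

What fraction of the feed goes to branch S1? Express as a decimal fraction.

0.114

Fraction to S1 = 76.3/669 = 0.1141.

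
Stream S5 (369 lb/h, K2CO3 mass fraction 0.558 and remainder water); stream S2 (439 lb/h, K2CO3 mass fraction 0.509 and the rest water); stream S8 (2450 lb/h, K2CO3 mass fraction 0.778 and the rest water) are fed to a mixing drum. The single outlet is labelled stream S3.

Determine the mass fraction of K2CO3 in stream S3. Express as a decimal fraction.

0.717

Total flow out = 369 + 439 + 2450 = 3258 lb/h.
K2CO3 in = 369×0.558 + 439×0.509 + 2450×0.778 = 2335.5 lb/h.
K2CO3 mass fraction in S3 = 2335.5/3258 = 0.717.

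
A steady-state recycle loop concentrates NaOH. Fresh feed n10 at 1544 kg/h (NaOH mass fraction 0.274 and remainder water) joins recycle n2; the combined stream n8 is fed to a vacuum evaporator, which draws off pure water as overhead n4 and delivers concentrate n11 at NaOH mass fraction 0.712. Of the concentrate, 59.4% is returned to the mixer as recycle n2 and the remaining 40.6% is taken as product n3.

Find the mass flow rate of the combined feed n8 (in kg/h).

Overall NaOH balance (none leaves overhead): NaOH in fresh feed = NaOH in product, i.e. 1544×0.274 = (1−0.594)·n11·0.712.
n11 = 423.06/(0.712×0.406) = 1463.5 kg/h.
Recycle n2 = 0.594×1463.5 = 869.32 kg/h.
Combined feed n8 = 1544 + 869.32 = 2413.3 kg/h.

2413 kg/h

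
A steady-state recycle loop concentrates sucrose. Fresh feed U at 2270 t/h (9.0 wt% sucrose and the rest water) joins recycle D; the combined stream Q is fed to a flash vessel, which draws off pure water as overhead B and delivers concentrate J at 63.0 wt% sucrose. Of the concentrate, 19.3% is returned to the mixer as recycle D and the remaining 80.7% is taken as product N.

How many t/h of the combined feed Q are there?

2348 t/h

Overall sucrose balance (none leaves overhead): sucrose in fresh feed = sucrose in product, i.e. 2270×0.090 = (1−0.193)·J·0.630.
J = 204.3/(0.630×0.807) = 401.84 t/h.
Recycle D = 0.193×401.84 = 77.555 t/h.
Combined feed Q = 2270 + 77.555 = 2347.6 t/h.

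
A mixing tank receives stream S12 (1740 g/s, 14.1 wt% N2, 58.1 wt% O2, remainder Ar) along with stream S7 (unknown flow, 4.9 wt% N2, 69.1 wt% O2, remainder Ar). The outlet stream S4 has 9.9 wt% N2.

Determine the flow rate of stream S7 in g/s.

Let S7 be the unknown flow. Total out = 1740 + S7.
N2 balance: 245.34 + 0.049·S7 = 0.099·(1740 + S7)
(0.049 − 0.099)·S7 = 0.099×1740 − 245.34 = -73.08
S7 = -73.08 / -0.050 = 1461.6 g/s

1462 g/s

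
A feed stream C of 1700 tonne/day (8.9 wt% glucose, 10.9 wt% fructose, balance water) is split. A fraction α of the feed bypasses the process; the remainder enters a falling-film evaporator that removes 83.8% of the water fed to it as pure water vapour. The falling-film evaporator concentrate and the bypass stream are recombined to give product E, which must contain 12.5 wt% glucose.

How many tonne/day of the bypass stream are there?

All 1700×0.089 = 151.3 tonne/day of glucose reaches E, so E = 151.3/0.125 = 1210.4 tonne/day and vapour = 489.6 tonne/day.
The evaporator receives (1−α)·1700 of feed at 0.802 water and removes 0.838 of that water:
0.838×0.802×(1−α)×1700 = 489.6
(1−α) = 489.6/1142.5 = 0.4285;  α = 0.5715.
Bypass flow = 0.5715×1700 = 971.51 tonne/day.

971.5 tonne/day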